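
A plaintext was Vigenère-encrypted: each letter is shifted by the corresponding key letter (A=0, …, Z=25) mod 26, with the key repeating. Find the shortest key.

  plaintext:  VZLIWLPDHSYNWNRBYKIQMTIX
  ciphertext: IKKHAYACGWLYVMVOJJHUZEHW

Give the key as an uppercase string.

  i= 0: I-V = 13 → N
  i= 1: K-Z = 11 → L
  i= 2: K-L = 25 → Z
  i= 3: H-I = 25 → Z
  i= 4: A-W =  4 → E
  i= 5: Y-L = 13 → N
  i= 6: A-P = 11 → L
  i= 7: C-D = 25 → Z
  i= 8: G-H = 25 → Z
  i= 9: W-S =  4 → E
  i=10: L-Y = 13 → N
  i=11: Y-N = 11 → L
  i=12: V-W = 25 → Z
  i=13: M-N = 25 → Z
  i=14: V-R =  4 → E
  i=15: O-B = 13 → N
  i=16: J-Y = 11 → L
  i=17: J-K = 25 → Z
  i=18: H-I = 25 → Z
  i=19: U-Q =  4 → E
  i=20: Z-M = 13 → N
  i=21: E-T = 11 → L
  i=22: H-I = 25 → Z
  i=23: W-X = 25 → Z
  shifts repeat with period 5: NLZZE

NLZZE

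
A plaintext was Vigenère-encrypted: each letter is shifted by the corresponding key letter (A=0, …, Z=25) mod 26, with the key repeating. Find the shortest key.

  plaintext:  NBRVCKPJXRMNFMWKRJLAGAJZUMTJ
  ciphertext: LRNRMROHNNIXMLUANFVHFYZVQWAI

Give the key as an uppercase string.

  i= 0: L-N = 24 → Y
  i= 1: R-B = 16 → Q
  i= 2: N-R = 22 → W
  i= 3: R-V = 22 → W
  i= 4: M-C = 10 → K
  i= 5: R-K =  7 → H
  i= 6: O-P = 25 → Z
  i= 7: H-J = 24 → Y
  i= 8: N-X = 16 → Q
  i= 9: N-R = 22 → W
  i=10: I-M = 22 → W
  i=11: X-N = 10 → K
  i=12: M-F =  7 → H
  i=13: L-M = 25 → Z
  i=14: U-W = 24 → Y
  i=15: A-K = 16 → Q
  i=16: N-R = 22 → W
  i=17: F-J = 22 → W
  i=18: V-L = 10 → K
  i=19: H-A =  7 → H
  i=20: F-G = 25 → Z
  i=21: Y-A = 24 → Y
  i=22: Z-J = 16 → Q
  i=23: V-Z = 22 → W
  i=24: Q-U = 22 → W
  i=25: W-M = 10 → K
  i=26: A-T =  7 → H
  i=27: I-J = 25 → Z
  shifts repeat with period 7: YQWWKHZ

YQWWKHZ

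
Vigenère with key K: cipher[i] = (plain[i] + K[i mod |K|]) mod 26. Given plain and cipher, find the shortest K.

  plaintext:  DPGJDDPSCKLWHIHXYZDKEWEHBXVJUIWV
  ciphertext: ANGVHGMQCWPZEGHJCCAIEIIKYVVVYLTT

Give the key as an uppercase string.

XYAMED

  i= 0: A-D = 23 → X
  i= 1: N-P = 24 → Y
  i= 2: G-G =  0 → A
  i= 3: V-J = 12 → M
  i= 4: H-D =  4 → E
  i= 5: G-D =  3 → D
  i= 6: M-P = 23 → X
  i= 7: Q-S = 24 → Y
  i= 8: C-C =  0 → A
  i= 9: W-K = 12 → M
  i=10: P-L =  4 → E
  i=11: Z-W =  3 → D
  i=12: E-H = 23 → X
  i=13: G-I = 24 → Y
  i=14: H-H =  0 → A
  i=15: J-X = 12 → M
  i=16: C-Y =  4 → E
  i=17: C-Z =  3 → D
  i=18: A-D = 23 → X
  i=19: I-K = 24 → Y
  i=20: E-E =  0 → A
  i=21: I-W = 12 → M
  i=22: I-E =  4 → E
  i=23: K-H =  3 → D
  i=24: Y-B = 23 → X
  i=25: V-X = 24 → Y
  i=26: V-V =  0 → A
  i=27: V-J = 12 → M
  i=28: Y-U =  4 → E
  i=29: L-I =  3 → D
  i=30: T-W = 23 → X
  i=31: T-V = 24 → Y
  shifts repeat with period 6: XYAMED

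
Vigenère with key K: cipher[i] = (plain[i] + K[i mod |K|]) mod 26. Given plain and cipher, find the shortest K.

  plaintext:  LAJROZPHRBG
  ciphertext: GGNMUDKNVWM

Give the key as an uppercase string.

  i= 0: G-L = 21 → V
  i= 1: G-A =  6 → G
  i= 2: N-J =  4 → E
  i= 3: M-R = 21 → V
  i= 4: U-O =  6 → G
  i= 5: D-Z =  4 → E
  i= 6: K-P = 21 → V
  i= 7: N-H =  6 → G
  i= 8: V-R =  4 → E
  i= 9: W-B = 21 → V
  i=10: M-G =  6 → G
  shifts repeat with period 3: VGE

VGE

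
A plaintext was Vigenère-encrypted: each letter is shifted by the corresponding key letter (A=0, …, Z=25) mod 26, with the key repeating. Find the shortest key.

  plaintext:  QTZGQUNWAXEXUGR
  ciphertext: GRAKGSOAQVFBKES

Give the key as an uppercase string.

QYBE

  i= 0: G-Q = 16 → Q
  i= 1: R-T = 24 → Y
  i= 2: A-Z =  1 → B
  i= 3: K-G =  4 → E
  i= 4: G-Q = 16 → Q
  i= 5: S-U = 24 → Y
  i= 6: O-N =  1 → B
  i= 7: A-W =  4 → E
  i= 8: Q-A = 16 → Q
  i= 9: V-X = 24 → Y
  i=10: F-E =  1 → B
  i=11: B-X =  4 → E
  i=12: K-U = 16 → Q
  i=13: E-G = 24 → Y
  i=14: S-R =  1 → B
  shifts repeat with period 4: QYBE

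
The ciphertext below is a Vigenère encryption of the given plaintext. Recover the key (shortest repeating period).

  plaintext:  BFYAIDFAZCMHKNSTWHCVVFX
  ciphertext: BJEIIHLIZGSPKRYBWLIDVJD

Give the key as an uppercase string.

AEGI

  i= 0: B-B =  0 → A
  i= 1: J-F =  4 → E
  i= 2: E-Y =  6 → G
  i= 3: I-A =  8 → I
  i= 4: I-I =  0 → A
  i= 5: H-D =  4 → E
  i= 6: L-F =  6 → G
  i= 7: I-A =  8 → I
  i= 8: Z-Z =  0 → A
  i= 9: G-C =  4 → E
  i=10: S-M =  6 → G
  i=11: P-H =  8 → I
  i=12: K-K =  0 → A
  i=13: R-N =  4 → E
  i=14: Y-S =  6 → G
  i=15: B-T =  8 → I
  i=16: W-W =  0 → A
  i=17: L-H =  4 → E
  i=18: I-C =  6 → G
  i=19: D-V =  8 → I
  i=20: V-V =  0 → A
  i=21: J-F =  4 → E
  i=22: D-X =  6 → G
  shifts repeat with period 4: AEGI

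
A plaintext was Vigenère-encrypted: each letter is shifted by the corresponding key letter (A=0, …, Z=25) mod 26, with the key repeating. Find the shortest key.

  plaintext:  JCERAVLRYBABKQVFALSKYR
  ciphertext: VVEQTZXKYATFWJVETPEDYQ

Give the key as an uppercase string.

MTAZTE

  i= 0: V-J = 12 → M
  i= 1: V-C = 19 → T
  i= 2: E-E =  0 → A
  i= 3: Q-R = 25 → Z
  i= 4: T-A = 19 → T
  i= 5: Z-V =  4 → E
  i= 6: X-L = 12 → M
  i= 7: K-R = 19 → T
  i= 8: Y-Y =  0 → A
  i= 9: A-B = 25 → Z
  i=10: T-A = 19 → T
  i=11: F-B =  4 → E
  i=12: W-K = 12 → M
  i=13: J-Q = 19 → T
  i=14: V-V =  0 → A
  i=15: E-F = 25 → Z
  i=16: T-A = 19 → T
  i=17: P-L =  4 → E
  i=18: E-S = 12 → M
  i=19: D-K = 19 → T
  i=20: Y-Y =  0 → A
  i=21: Q-R = 25 → Z
  shifts repeat with period 6: MTAZTE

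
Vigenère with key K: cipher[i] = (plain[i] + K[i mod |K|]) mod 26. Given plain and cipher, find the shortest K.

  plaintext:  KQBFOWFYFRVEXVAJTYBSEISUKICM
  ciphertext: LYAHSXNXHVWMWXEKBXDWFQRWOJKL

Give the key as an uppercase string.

BIZCE

  i= 0: L-K =  1 → B
  i= 1: Y-Q =  8 → I
  i= 2: A-B = 25 → Z
  i= 3: H-F =  2 → C
  i= 4: S-O =  4 → E
  i= 5: X-W =  1 → B
  i= 6: N-F =  8 → I
  i= 7: X-Y = 25 → Z
  i= 8: H-F =  2 → C
  i= 9: V-R =  4 → E
  i=10: W-V =  1 → B
  i=11: M-E =  8 → I
  i=12: W-X = 25 → Z
  i=13: X-V =  2 → C
  i=14: E-A =  4 → E
  i=15: K-J =  1 → B
  i=16: B-T =  8 → I
  i=17: X-Y = 25 → Z
  i=18: D-B =  2 → C
  i=19: W-S =  4 → E
  i=20: F-E =  1 → B
  i=21: Q-I =  8 → I
  i=22: R-S = 25 → Z
  i=23: W-U =  2 → C
  i=24: O-K =  4 → E
  i=25: J-I =  1 → B
  i=26: K-C =  8 → I
  i=27: L-M = 25 → Z
  shifts repeat with period 5: BIZCE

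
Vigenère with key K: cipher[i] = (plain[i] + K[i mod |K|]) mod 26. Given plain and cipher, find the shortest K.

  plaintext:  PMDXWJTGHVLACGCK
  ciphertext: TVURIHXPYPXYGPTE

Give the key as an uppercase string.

  i= 0: T-P =  4 → E
  i= 1: V-M =  9 → J
  i= 2: U-D = 17 → R
  i= 3: R-X = 20 → U
  i= 4: I-W = 12 → M
  i= 5: H-J = 24 → Y
  i= 6: X-T =  4 → E
  i= 7: P-G =  9 → J
  i= 8: Y-H = 17 → R
  i= 9: P-V = 20 → U
  i=10: X-L = 12 → M
  i=11: Y-A = 24 → Y
  i=12: G-C =  4 → E
  i=13: P-G =  9 → J
  i=14: T-C = 17 → R
  i=15: E-K = 20 → U
  shifts repeat with period 6: EJRUMY

EJRUMY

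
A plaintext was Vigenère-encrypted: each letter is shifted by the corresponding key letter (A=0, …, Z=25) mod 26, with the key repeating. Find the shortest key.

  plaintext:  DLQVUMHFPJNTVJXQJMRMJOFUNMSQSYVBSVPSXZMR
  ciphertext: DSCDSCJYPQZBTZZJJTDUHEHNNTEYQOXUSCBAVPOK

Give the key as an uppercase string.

AHMIYQCT

  i= 0: D-D =  0 → A
  i= 1: S-L =  7 → H
  i= 2: C-Q = 12 → M
  i= 3: D-V =  8 → I
  i= 4: S-U = 24 → Y
  i= 5: C-M = 16 → Q
  i= 6: J-H =  2 → C
  i= 7: Y-F = 19 → T
  i= 8: P-P =  0 → A
  i= 9: Q-J =  7 → H
  i=10: Z-N = 12 → M
  i=11: B-T =  8 → I
  i=12: T-V = 24 → Y
  i=13: Z-J = 16 → Q
  i=14: Z-X =  2 → C
  i=15: J-Q = 19 → T
  i=16: J-J =  0 → A
  i=17: T-M =  7 → H
  i=18: D-R = 12 → M
  i=19: U-M =  8 → I
  i=20: H-J = 24 → Y
  i=21: E-O = 16 → Q
  i=22: H-F =  2 → C
  i=23: N-U = 19 → T
  i=24: N-N =  0 → A
  i=25: T-M =  7 → H
  i=26: E-S = 12 → M
  i=27: Y-Q =  8 → I
  i=28: Q-S = 24 → Y
  i=29: O-Y = 16 → Q
  i=30: X-V =  2 → C
  i=31: U-B = 19 → T
  i=32: S-S =  0 → A
  i=33: C-V =  7 → H
  i=34: B-P = 12 → M
  i=35: A-S =  8 → I
  i=36: V-X = 24 → Y
  i=37: P-Z = 16 → Q
  i=38: O-M =  2 → C
  i=39: K-R = 19 → T
  shifts repeat with period 8: AHMIYQCT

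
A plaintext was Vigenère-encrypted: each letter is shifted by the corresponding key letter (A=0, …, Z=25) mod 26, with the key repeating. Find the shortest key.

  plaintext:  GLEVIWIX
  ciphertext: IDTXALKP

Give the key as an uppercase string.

CSP

  i= 0: I-G =  2 → C
  i= 1: D-L = 18 → S
  i= 2: T-E = 15 → P
  i= 3: X-V =  2 → C
  i= 4: A-I = 18 → S
  i= 5: L-W = 15 → P
  i= 6: K-I =  2 → C
  i= 7: P-X = 18 → S
  shifts repeat with period 3: CSP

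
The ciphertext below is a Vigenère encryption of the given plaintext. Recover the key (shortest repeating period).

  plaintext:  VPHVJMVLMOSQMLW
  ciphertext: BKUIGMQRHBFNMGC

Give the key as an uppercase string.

  i= 0: B-V =  6 → G
  i= 1: K-P = 21 → V
  i= 2: U-H = 13 → N
  i= 3: I-V = 13 → N
  i= 4: G-J = 23 → X
  i= 5: M-M =  0 → A
  i= 6: Q-V = 21 → V
  i= 7: R-L =  6 → G
  i= 8: H-M = 21 → V
  i= 9: B-O = 13 → N
  i=10: F-S = 13 → N
  i=11: N-Q = 23 → X
  i=12: M-M =  0 → A
  i=13: G-L = 21 → V
  i=14: C-W =  6 → G
  shifts repeat with period 7: GVNNXAV

GVNNXAV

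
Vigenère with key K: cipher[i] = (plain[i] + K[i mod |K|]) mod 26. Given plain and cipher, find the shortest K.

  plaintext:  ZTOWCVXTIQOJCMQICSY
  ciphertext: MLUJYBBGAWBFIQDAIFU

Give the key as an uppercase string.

  i= 0: M-Z = 13 → N
  i= 1: L-T = 18 → S
  i= 2: U-O =  6 → G
  i= 3: J-W = 13 → N
  i= 4: Y-C = 22 → W
  i= 5: B-V =  6 → G
  i= 6: B-X =  4 → E
  i= 7: G-T = 13 → N
  i= 8: A-I = 18 → S
  i= 9: W-Q =  6 → G
  i=10: B-O = 13 → N
  i=11: F-J = 22 → W
  i=12: I-C =  6 → G
  i=13: Q-M =  4 → E
  i=14: D-Q = 13 → N
  i=15: A-I = 18 → S
  i=16: I-C =  6 → G
  i=17: F-S = 13 → N
  i=18: U-Y = 22 → W
  shifts repeat with period 7: NSGNWGE

NSGNWGE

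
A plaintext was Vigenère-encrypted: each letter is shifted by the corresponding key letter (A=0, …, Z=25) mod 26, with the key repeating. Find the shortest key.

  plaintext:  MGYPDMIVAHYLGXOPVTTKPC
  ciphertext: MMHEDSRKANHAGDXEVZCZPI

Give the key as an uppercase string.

AGJP

  i= 0: M-M =  0 → A
  i= 1: M-G =  6 → G
  i= 2: H-Y =  9 → J
  i= 3: E-P = 15 → P
  i= 4: D-D =  0 → A
  i= 5: S-M =  6 → G
  i= 6: R-I =  9 → J
  i= 7: K-V = 15 → P
  i= 8: A-A =  0 → A
  i= 9: N-H =  6 → G
  i=10: H-Y =  9 → J
  i=11: A-L = 15 → P
  i=12: G-G =  0 → A
  i=13: D-X =  6 → G
  i=14: X-O =  9 → J
  i=15: E-P = 15 → P
  i=16: V-V =  0 → A
  i=17: Z-T =  6 → G
  i=18: C-T =  9 → J
  i=19: Z-K = 15 → P
  i=20: P-P =  0 → A
  i=21: I-C =  6 → G
  shifts repeat with period 4: AGJP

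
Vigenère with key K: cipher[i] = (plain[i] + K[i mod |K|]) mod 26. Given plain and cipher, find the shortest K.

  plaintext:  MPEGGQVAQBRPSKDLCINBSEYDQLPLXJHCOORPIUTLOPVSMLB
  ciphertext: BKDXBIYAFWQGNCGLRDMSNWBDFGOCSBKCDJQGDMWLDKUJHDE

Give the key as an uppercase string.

PVZRVSDA

  i= 0: B-M = 15 → P
  i= 1: K-P = 21 → V
  i= 2: D-E = 25 → Z
  i= 3: X-G = 17 → R
  i= 4: B-G = 21 → V
  i= 5: I-Q = 18 → S
  i= 6: Y-V =  3 → D
  i= 7: A-A =  0 → A
  i= 8: F-Q = 15 → P
  i= 9: W-B = 21 → V
  i=10: Q-R = 25 → Z
  i=11: G-P = 17 → R
  i=12: N-S = 21 → V
  i=13: C-K = 18 → S
  i=14: G-D =  3 → D
  i=15: L-L =  0 → A
  i=16: R-C = 15 → P
  i=17: D-I = 21 → V
  i=18: M-N = 25 → Z
  i=19: S-B = 17 → R
  i=20: N-S = 21 → V
  i=21: W-E = 18 → S
  i=22: B-Y =  3 → D
  i=23: D-D =  0 → A
  i=24: F-Q = 15 → P
  i=25: G-L = 21 → V
  i=26: O-P = 25 → Z
  i=27: C-L = 17 → R
  i=28: S-X = 21 → V
  i=29: B-J = 18 → S
  i=30: K-H =  3 → D
  i=31: C-C =  0 → A
  i=32: D-O = 15 → P
  i=33: J-O = 21 → V
  i=34: Q-R = 25 → Z
  i=35: G-P = 17 → R
  i=36: D-I = 21 → V
  i=37: M-U = 18 → S
  i=38: W-T =  3 → D
  i=39: L-L =  0 → A
  i=40: D-O = 15 → P
  i=41: K-P = 21 → V
  i=42: U-V = 25 → Z
  i=43: J-S = 17 → R
  i=44: H-M = 21 → V
  i=45: D-L = 18 → S
  i=46: E-B =  3 → D
  shifts repeat with period 8: PVZRVSDA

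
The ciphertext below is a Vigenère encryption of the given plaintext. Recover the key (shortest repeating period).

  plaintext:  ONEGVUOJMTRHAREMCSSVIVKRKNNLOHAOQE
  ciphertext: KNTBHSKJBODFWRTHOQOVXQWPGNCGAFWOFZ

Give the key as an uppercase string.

  i= 0: K-O = 22 → W
  i= 1: N-N =  0 → A
  i= 2: T-E = 15 → P
  i= 3: B-G = 21 → V
  i= 4: H-V = 12 → M
  i= 5: S-U = 24 → Y
  i= 6: K-O = 22 → W
  i= 7: J-J =  0 → A
  i= 8: B-M = 15 → P
  i= 9: O-T = 21 → V
  i=10: D-R = 12 → M
  i=11: F-H = 24 → Y
  i=12: W-A = 22 → W
  i=13: R-R =  0 → A
  i=14: T-E = 15 → P
  i=15: H-M = 21 → V
  i=16: O-C = 12 → M
  i=17: Q-S = 24 → Y
  i=18: O-S = 22 → W
  i=19: V-V =  0 → A
  i=20: X-I = 15 → P
  i=21: Q-V = 21 → V
  i=22: W-K = 12 → M
  i=23: P-R = 24 → Y
  i=24: G-K = 22 → W
  i=25: N-N =  0 → A
  i=26: C-N = 15 → P
  i=27: G-L = 21 → V
  i=28: A-O = 12 → M
  i=29: F-H = 24 → Y
  i=30: W-A = 22 → W
  i=31: O-O =  0 → A
  i=32: F-Q = 15 → P
  i=33: Z-E = 21 → V
  shifts repeat with period 6: WAPVMY

WAPVMY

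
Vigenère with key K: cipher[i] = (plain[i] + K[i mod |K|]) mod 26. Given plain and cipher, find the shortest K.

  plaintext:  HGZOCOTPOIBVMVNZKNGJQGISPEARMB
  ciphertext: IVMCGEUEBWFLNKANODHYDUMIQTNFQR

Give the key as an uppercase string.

  i= 0: I-H =  1 → B
  i= 1: V-G = 15 → P
  i= 2: M-Z = 13 → N
  i= 3: C-O = 14 → O
  i= 4: G-C =  4 → E
  i= 5: E-O = 16 → Q
  i= 6: U-T =  1 → B
  i= 7: E-P = 15 → P
  i= 8: B-O = 13 → N
  i= 9: W-I = 14 → O
  i=10: F-B =  4 → E
  i=11: L-V = 16 → Q
  i=12: N-M =  1 → B
  i=13: K-V = 15 → P
  i=14: A-N = 13 → N
  i=15: N-Z = 14 → O
  i=16: O-K =  4 → E
  i=17: D-N = 16 → Q
  i=18: H-G =  1 → B
  i=19: Y-J = 15 → P
  i=20: D-Q = 13 → N
  i=21: U-G = 14 → O
  i=22: M-I =  4 → E
  i=23: I-S = 16 → Q
  i=24: Q-P =  1 → B
  i=25: T-E = 15 → P
  i=26: N-A = 13 → N
  i=27: F-R = 14 → O
  i=28: Q-M =  4 → E
  i=29: R-B = 16 → Q
  shifts repeat with period 6: BPNOEQ

BPNOEQ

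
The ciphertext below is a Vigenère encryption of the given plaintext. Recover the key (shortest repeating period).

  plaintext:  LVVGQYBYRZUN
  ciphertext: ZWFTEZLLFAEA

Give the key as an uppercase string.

  i= 0: Z-L = 14 → O
  i= 1: W-V =  1 → B
  i= 2: F-V = 10 → K
  i= 3: T-G = 13 → N
  i= 4: E-Q = 14 → O
  i= 5: Z-Y =  1 → B
  i= 6: L-B = 10 → K
  i= 7: L-Y = 13 → N
  i= 8: F-R = 14 → O
  i= 9: A-Z =  1 → B
  i=10: E-U = 10 → K
  i=11: A-N = 13 → N
  shifts repeat with period 4: OBKN

OBKN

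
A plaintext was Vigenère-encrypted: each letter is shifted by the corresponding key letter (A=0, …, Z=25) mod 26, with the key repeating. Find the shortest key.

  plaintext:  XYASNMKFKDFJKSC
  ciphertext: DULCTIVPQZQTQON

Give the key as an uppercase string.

  i= 0: D-X =  6 → G
  i= 1: U-Y = 22 → W
  i= 2: L-A = 11 → L
  i= 3: C-S = 10 → K
  i= 4: T-N =  6 → G
  i= 5: I-M = 22 → W
  i= 6: V-K = 11 → L
  i= 7: P-F = 10 → K
  i= 8: Q-K =  6 → G
  i= 9: Z-D = 22 → W
  i=10: Q-F = 11 → L
  i=11: T-J = 10 → K
  i=12: Q-K =  6 → G
  i=13: O-S = 22 → W
  i=14: N-C = 11 → L
  shifts repeat with period 4: GWLK

GWLK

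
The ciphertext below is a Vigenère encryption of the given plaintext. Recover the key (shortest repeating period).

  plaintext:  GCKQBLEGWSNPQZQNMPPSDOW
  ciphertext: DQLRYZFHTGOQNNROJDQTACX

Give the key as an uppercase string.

XOBB

  i= 0: D-G = 23 → X
  i= 1: Q-C = 14 → O
  i= 2: L-K =  1 → B
  i= 3: R-Q =  1 → B
  i= 4: Y-B = 23 → X
  i= 5: Z-L = 14 → O
  i= 6: F-E =  1 → B
  i= 7: H-G =  1 → B
  i= 8: T-W = 23 → X
  i= 9: G-S = 14 → O
  i=10: O-N =  1 → B
  i=11: Q-P =  1 → B
  i=12: N-Q = 23 → X
  i=13: N-Z = 14 → O
  i=14: R-Q =  1 → B
  i=15: O-N =  1 → B
  i=16: J-M = 23 → X
  i=17: D-P = 14 → O
  i=18: Q-P =  1 → B
  i=19: T-S =  1 → B
  i=20: A-D = 23 → X
  i=21: C-O = 14 → O
  i=22: X-W =  1 → B
  shifts repeat with period 4: XOBB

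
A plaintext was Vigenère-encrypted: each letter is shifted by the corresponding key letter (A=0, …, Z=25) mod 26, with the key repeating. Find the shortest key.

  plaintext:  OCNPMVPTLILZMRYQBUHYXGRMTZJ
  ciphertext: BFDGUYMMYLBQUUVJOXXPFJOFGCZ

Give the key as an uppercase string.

NDQRIDXT

  i= 0: B-O = 13 → N
  i= 1: F-C =  3 → D
  i= 2: D-N = 16 → Q
  i= 3: G-P = 17 → R
  i= 4: U-M =  8 → I
  i= 5: Y-V =  3 → D
  i= 6: M-P = 23 → X
  i= 7: M-T = 19 → T
  i= 8: Y-L = 13 → N
  i= 9: L-I =  3 → D
  i=10: B-L = 16 → Q
  i=11: Q-Z = 17 → R
  i=12: U-M =  8 → I
  i=13: U-R =  3 → D
  i=14: V-Y = 23 → X
  i=15: J-Q = 19 → T
  i=16: O-B = 13 → N
  i=17: X-U =  3 → D
  i=18: X-H = 16 → Q
  i=19: P-Y = 17 → R
  i=20: F-X =  8 → I
  i=21: J-G =  3 → D
  i=22: O-R = 23 → X
  i=23: F-M = 19 → T
  i=24: G-T = 13 → N
  i=25: C-Z =  3 → D
  i=26: Z-J = 16 → Q
  shifts repeat with period 8: NDQRIDXT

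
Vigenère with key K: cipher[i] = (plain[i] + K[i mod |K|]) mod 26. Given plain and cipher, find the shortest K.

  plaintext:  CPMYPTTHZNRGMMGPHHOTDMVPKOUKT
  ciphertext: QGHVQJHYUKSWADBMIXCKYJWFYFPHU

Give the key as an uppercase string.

  i= 0: Q-C = 14 → O
  i= 1: G-P = 17 → R
  i= 2: H-M = 21 → V
  i= 3: V-Y = 23 → X
  i= 4: Q-P =  1 → B
  i= 5: J-T = 16 → Q
  i= 6: H-T = 14 → O
  i= 7: Y-H = 17 → R
  i= 8: U-Z = 21 → V
  i= 9: K-N = 23 → X
  i=10: S-R =  1 → B
  i=11: W-G = 16 → Q
  i=12: A-M = 14 → O
  i=13: D-M = 17 → R
  i=14: B-G = 21 → V
  i=15: M-P = 23 → X
  i=16: I-H =  1 → B
  i=17: X-H = 16 → Q
  i=18: C-O = 14 → O
  i=19: K-T = 17 → R
  i=20: Y-D = 21 → V
  i=21: J-M = 23 → X
  i=22: W-V =  1 → B
  i=23: F-P = 16 → Q
  i=24: Y-K = 14 → O
  i=25: F-O = 17 → R
  i=26: P-U = 21 → V
  i=27: H-K = 23 → X
  i=28: U-T =  1 → B
  shifts repeat with period 6: ORVXBQ

ORVXBQ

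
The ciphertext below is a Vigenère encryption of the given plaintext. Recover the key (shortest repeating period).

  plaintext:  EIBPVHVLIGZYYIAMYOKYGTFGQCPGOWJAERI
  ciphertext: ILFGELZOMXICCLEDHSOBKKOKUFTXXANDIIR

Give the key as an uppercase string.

EDERJE

  i= 0: I-E =  4 → E
  i= 1: L-I =  3 → D
  i= 2: F-B =  4 → E
  i= 3: G-P = 17 → R
  i= 4: E-V =  9 → J
  i= 5: L-H =  4 → E
  i= 6: Z-V =  4 → E
  i= 7: O-L =  3 → D
  i= 8: M-I =  4 → E
  i= 9: X-G = 17 → R
  i=10: I-Z =  9 → J
  i=11: C-Y =  4 → E
  i=12: C-Y =  4 → E
  i=13: L-I =  3 → D
  i=14: E-A =  4 → E
  i=15: D-M = 17 → R
  i=16: H-Y =  9 → J
  i=17: S-O =  4 → E
  i=18: O-K =  4 → E
  i=19: B-Y =  3 → D
  i=20: K-G =  4 → E
  i=21: K-T = 17 → R
  i=22: O-F =  9 → J
  i=23: K-G =  4 → E
  i=24: U-Q =  4 → E
  i=25: F-C =  3 → D
  i=26: T-P =  4 → E
  i=27: X-G = 17 → R
  i=28: X-O =  9 → J
  i=29: A-W =  4 → E
  i=30: N-J =  4 → E
  i=31: D-A =  3 → D
  i=32: I-E =  4 → E
  i=33: I-R = 17 → R
  i=34: R-I =  9 → J
  shifts repeat with period 6: EDERJE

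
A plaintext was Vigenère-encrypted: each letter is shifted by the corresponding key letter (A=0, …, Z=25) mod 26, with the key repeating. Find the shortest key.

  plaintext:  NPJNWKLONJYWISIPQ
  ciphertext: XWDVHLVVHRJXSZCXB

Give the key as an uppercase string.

  i= 0: X-N = 10 → K
  i= 1: W-P =  7 → H
  i= 2: D-J = 20 → U
  i= 3: V-N =  8 → I
  i= 4: H-W = 11 → L
  i= 5: L-K =  1 → B
  i= 6: V-L = 10 → K
  i= 7: V-O =  7 → H
  i= 8: H-N = 20 → U
  i= 9: R-J =  8 → I
  i=10: J-Y = 11 → L
  i=11: X-W =  1 → B
  i=12: S-I = 10 → K
  i=13: Z-S =  7 → H
  i=14: C-I = 20 → U
  i=15: X-P =  8 → I
  i=16: B-Q = 11 → L
  shifts repeat with period 6: KHUILB

KHUILB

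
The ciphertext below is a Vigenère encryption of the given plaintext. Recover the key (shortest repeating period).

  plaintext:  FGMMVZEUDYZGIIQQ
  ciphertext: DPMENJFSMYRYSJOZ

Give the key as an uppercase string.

  i= 0: D-F = 24 → Y
  i= 1: P-G =  9 → J
  i= 2: M-M =  0 → A
  i= 3: E-M = 18 → S
  i= 4: N-V = 18 → S
  i= 5: J-Z = 10 → K
  i= 6: F-E =  1 → B
  i= 7: S-U = 24 → Y
  i= 8: M-D =  9 → J
  i= 9: Y-Y =  0 → A
  i=10: R-Z = 18 → S
  i=11: Y-G = 18 → S
  i=12: S-I = 10 → K
  i=13: J-I =  1 → B
  i=14: O-Q = 24 → Y
  i=15: Z-Q =  9 → J
  shifts repeat with period 7: YJASSKB

YJASSKB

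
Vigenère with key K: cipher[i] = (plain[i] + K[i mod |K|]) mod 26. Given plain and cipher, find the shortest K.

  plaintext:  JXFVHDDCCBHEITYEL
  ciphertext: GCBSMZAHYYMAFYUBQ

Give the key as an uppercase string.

  i= 0: G-J = 23 → X
  i= 1: C-X =  5 → F
  i= 2: B-F = 22 → W
  i= 3: S-V = 23 → X
  i= 4: M-H =  5 → F
  i= 5: Z-D = 22 → W
  i= 6: A-D = 23 → X
  i= 7: H-C =  5 → F
  i= 8: Y-C = 22 → W
  i= 9: Y-B = 23 → X
  i=10: M-H =  5 → F
  i=11: A-E = 22 → W
  i=12: F-I = 23 → X
  i=13: Y-T =  5 → F
  i=14: U-Y = 22 → W
  i=15: B-E = 23 → X
  i=16: Q-L =  5 → F
  shifts repeat with period 3: XFW

XFW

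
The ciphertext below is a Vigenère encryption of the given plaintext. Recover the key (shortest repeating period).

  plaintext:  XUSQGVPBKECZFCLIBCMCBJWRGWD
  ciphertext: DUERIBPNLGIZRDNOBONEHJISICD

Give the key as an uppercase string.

GAMBC

  i= 0: D-X =  6 → G
  i= 1: U-U =  0 → A
  i= 2: E-S = 12 → M
  i= 3: R-Q =  1 → B
  i= 4: I-G =  2 → C
  i= 5: B-V =  6 → G
  i= 6: P-P =  0 → A
  i= 7: N-B = 12 → M
  i= 8: L-K =  1 → B
  i= 9: G-E =  2 → C
  i=10: I-C =  6 → G
  i=11: Z-Z =  0 → A
  i=12: R-F = 12 → M
  i=13: D-C =  1 → B
  i=14: N-L =  2 → C
  i=15: O-I =  6 → G
  i=16: B-B =  0 → A
  i=17: O-C = 12 → M
  i=18: N-M =  1 → B
  i=19: E-C =  2 → C
  i=20: H-B =  6 → G
  i=21: J-J =  0 → A
  i=22: I-W = 12 → M
  i=23: S-R =  1 → B
  i=24: I-G =  2 → C
  i=25: C-W =  6 → G
  i=26: D-D =  0 → A
  shifts repeat with period 5: GAMBC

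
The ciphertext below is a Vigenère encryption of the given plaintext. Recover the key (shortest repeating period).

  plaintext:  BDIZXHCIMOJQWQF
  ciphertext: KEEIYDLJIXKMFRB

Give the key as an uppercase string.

  i= 0: K-B =  9 → J
  i= 1: E-D =  1 → B
  i= 2: E-I = 22 → W
  i= 3: I-Z =  9 → J
  i= 4: Y-X =  1 → B
  i= 5: D-H = 22 → W
  i= 6: L-C =  9 → J
  i= 7: J-I =  1 → B
  i= 8: I-M = 22 → W
  i= 9: X-O =  9 → J
  i=10: K-J =  1 → B
  i=11: M-Q = 22 → W
  i=12: F-W =  9 → J
  i=13: R-Q =  1 → B
  i=14: B-F = 22 → W
  shifts repeat with period 3: JBW

JBW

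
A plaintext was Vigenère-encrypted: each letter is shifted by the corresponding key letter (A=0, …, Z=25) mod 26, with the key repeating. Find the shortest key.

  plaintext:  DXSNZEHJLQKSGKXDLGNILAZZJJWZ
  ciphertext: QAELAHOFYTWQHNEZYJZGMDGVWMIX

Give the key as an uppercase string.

  i= 0: Q-D = 13 → N
  i= 1: A-X =  3 → D
  i= 2: E-S = 12 → M
  i= 3: L-N = 24 → Y
  i= 4: A-Z =  1 → B
  i= 5: H-E =  3 → D
  i= 6: O-H =  7 → H
  i= 7: F-J = 22 → W
  i= 8: Y-L = 13 → N
  i= 9: T-Q =  3 → D
  i=10: W-K = 12 → M
  i=11: Q-S = 24 → Y
  i=12: H-G =  1 → B
  i=13: N-K =  3 → D
  i=14: E-X =  7 → H
  i=15: Z-D = 22 → W
  i=16: Y-L = 13 → N
  i=17: J-G =  3 → D
  i=18: Z-N = 12 → M
  i=19: G-I = 24 → Y
  i=20: M-L =  1 → B
  i=21: D-A =  3 → D
  i=22: G-Z =  7 → H
  i=23: V-Z = 22 → W
  i=24: W-J = 13 → N
  i=25: M-J =  3 → D
  i=26: I-W = 12 → M
  i=27: X-Z = 24 → Y
  shifts repeat with period 8: NDMYBDHW

NDMYBDHW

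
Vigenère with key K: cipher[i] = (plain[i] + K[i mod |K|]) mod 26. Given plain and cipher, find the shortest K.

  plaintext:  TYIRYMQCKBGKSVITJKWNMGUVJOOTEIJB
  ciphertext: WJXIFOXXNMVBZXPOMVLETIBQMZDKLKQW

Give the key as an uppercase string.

  i= 0: W-T =  3 → D
  i= 1: J-Y = 11 → L
  i= 2: X-I = 15 → P
  i= 3: I-R = 17 → R
  i= 4: F-Y =  7 → H
  i= 5: O-M =  2 → C
  i= 6: X-Q =  7 → H
  i= 7: X-C = 21 → V
  i= 8: N-K =  3 → D
  i= 9: M-B = 11 → L
  i=10: V-G = 15 → P
  i=11: B-K = 17 → R
  i=12: Z-S =  7 → H
  i=13: X-V =  2 → C
  i=14: P-I =  7 → H
  i=15: O-T = 21 → V
  i=16: M-J =  3 → D
  i=17: V-K = 11 → L
  i=18: L-W = 15 → P
  i=19: E-N = 17 → R
  i=20: T-M =  7 → H
  i=21: I-G =  2 → C
  i=22: B-U =  7 → H
  i=23: Q-V = 21 → V
  i=24: M-J =  3 → D
  i=25: Z-O = 11 → L
  i=26: D-O = 15 → P
  i=27: K-T = 17 → R
  i=28: L-E =  7 → H
  i=29: K-I =  2 → C
  i=30: Q-J =  7 → H
  i=31: W-B = 21 → V
  shifts repeat with period 8: DLPRHCHV

DLPRHCHV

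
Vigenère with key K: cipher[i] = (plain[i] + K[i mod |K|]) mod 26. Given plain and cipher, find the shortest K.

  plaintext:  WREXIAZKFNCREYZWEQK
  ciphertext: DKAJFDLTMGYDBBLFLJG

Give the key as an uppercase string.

  i= 0: D-W =  7 → H
  i= 1: K-R = 19 → T
  i= 2: A-E = 22 → W
  i= 3: J-X = 12 → M
  i= 4: F-I = 23 → X
  i= 5: D-A =  3 → D
  i= 6: L-Z = 12 → M
  i= 7: T-K =  9 → J
  i= 8: M-F =  7 → H
  i= 9: G-N = 19 → T
  i=10: Y-C = 22 → W
  i=11: D-R = 12 → M
  i=12: B-E = 23 → X
  i=13: B-Y =  3 → D
  i=14: L-Z = 12 → M
  i=15: F-W =  9 → J
  i=16: L-E =  7 → H
  i=17: J-Q = 19 → T
  i=18: G-K = 22 → W
  shifts repeat with period 8: HTWMXDMJ

HTWMXDMJ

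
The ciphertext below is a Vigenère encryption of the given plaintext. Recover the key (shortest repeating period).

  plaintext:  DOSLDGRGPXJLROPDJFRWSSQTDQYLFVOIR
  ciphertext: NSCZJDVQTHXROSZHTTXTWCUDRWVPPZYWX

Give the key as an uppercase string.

KEKOGXE

  i= 0: N-D = 10 → K
  i= 1: S-O =  4 → E
  i= 2: C-S = 10 → K
  i= 3: Z-L = 14 → O
  i= 4: J-D =  6 → G
  i= 5: D-G = 23 → X
  i= 6: V-R =  4 → E
  i= 7: Q-G = 10 → K
  i= 8: T-P =  4 → E
  i= 9: H-X = 10 → K
  i=10: X-J = 14 → O
  i=11: R-L =  6 → G
  i=12: O-R = 23 → X
  i=13: S-O =  4 → E
  i=14: Z-P = 10 → K
  i=15: H-D =  4 → E
  i=16: T-J = 10 → K
  i=17: T-F = 14 → O
  i=18: X-R =  6 → G
  i=19: T-W = 23 → X
  i=20: W-S =  4 → E
  i=21: C-S = 10 → K
  i=22: U-Q =  4 → E
  i=23: D-T = 10 → K
  i=24: R-D = 14 → O
  i=25: W-Q =  6 → G
  i=26: V-Y = 23 → X
  i=27: P-L =  4 → E
  i=28: P-F = 10 → K
  i=29: Z-V =  4 → E
  i=30: Y-O = 10 → K
  i=31: W-I = 14 → O
  i=32: X-R =  6 → G
  shifts repeat with period 7: KEKOGXE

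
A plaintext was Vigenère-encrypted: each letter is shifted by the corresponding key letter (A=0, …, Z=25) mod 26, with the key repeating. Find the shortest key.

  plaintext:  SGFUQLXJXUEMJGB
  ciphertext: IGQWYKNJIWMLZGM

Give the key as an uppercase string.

  i= 0: I-S = 16 → Q
  i= 1: G-G =  0 → A
  i= 2: Q-F = 11 → L
  i= 3: W-U =  2 → C
  i= 4: Y-Q =  8 → I
  i= 5: K-L = 25 → Z
  i= 6: N-X = 16 → Q
  i= 7: J-J =  0 → A
  i= 8: I-X = 11 → L
  i= 9: W-U =  2 → C
  i=10: M-E =  8 → I
  i=11: L-M = 25 → Z
  i=12: Z-J = 16 → Q
  i=13: G-G =  0 → A
  i=14: M-B = 11 → L
  shifts repeat with period 6: QALCIZ

QALCIZ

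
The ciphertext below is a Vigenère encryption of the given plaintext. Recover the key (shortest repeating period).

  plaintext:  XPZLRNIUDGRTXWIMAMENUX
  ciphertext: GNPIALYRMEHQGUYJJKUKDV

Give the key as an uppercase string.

JYQX

  i= 0: G-X =  9 → J
  i= 1: N-P = 24 → Y
  i= 2: P-Z = 16 → Q
  i= 3: I-L = 23 → X
  i= 4: A-R =  9 → J
  i= 5: L-N = 24 → Y
  i= 6: Y-I = 16 → Q
  i= 7: R-U = 23 → X
  i= 8: M-D =  9 → J
  i= 9: E-G = 24 → Y
  i=10: H-R = 16 → Q
  i=11: Q-T = 23 → X
  i=12: G-X =  9 → J
  i=13: U-W = 24 → Y
  i=14: Y-I = 16 → Q
  i=15: J-M = 23 → X
  i=16: J-A =  9 → J
  i=17: K-M = 24 → Y
  i=18: U-E = 16 → Q
  i=19: K-N = 23 → X
  i=20: D-U =  9 → J
  i=21: V-X = 24 → Y
  shifts repeat with period 4: JYQX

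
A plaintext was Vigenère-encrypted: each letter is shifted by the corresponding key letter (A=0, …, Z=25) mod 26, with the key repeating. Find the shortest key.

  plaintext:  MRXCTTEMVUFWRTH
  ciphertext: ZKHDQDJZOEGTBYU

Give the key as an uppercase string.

NTKBXKF

  i= 0: Z-M = 13 → N
  i= 1: K-R = 19 → T
  i= 2: H-X = 10 → K
  i= 3: D-C =  1 → B
  i= 4: Q-T = 23 → X
  i= 5: D-T = 10 → K
  i= 6: J-E =  5 → F
  i= 7: Z-M = 13 → N
  i= 8: O-V = 19 → T
  i= 9: E-U = 10 → K
  i=10: G-F =  1 → B
  i=11: T-W = 23 → X
  i=12: B-R = 10 → K
  i=13: Y-T =  5 → F
  i=14: U-H = 13 → N
  shifts repeat with period 7: NTKBXKF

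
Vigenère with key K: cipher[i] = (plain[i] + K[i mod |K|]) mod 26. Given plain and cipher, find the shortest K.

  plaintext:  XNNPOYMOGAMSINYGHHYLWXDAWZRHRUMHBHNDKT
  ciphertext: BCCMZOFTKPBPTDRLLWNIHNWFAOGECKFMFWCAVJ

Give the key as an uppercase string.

  i= 0: B-X =  4 → E
  i= 1: C-N = 15 → P
  i= 2: C-N = 15 → P
  i= 3: M-P = 23 → X
  i= 4: Z-O = 11 → L
  i= 5: O-Y = 16 → Q
  i= 6: F-M = 19 → T
  i= 7: T-O =  5 → F
  i= 8: K-G =  4 → E
  i= 9: P-A = 15 → P
  i=10: B-M = 15 → P
  i=11: P-S = 23 → X
  i=12: T-I = 11 → L
  i=13: D-N = 16 → Q
  i=14: R-Y = 19 → T
  i=15: L-G =  5 → F
  i=16: L-H =  4 → E
  i=17: W-H = 15 → P
  i=18: N-Y = 15 → P
  i=19: I-L = 23 → X
  i=20: H-W = 11 → L
  i=21: N-X = 16 → Q
  i=22: W-D = 19 → T
  i=23: F-A =  5 → F
  i=24: A-W =  4 → E
  i=25: O-Z = 15 → P
  i=26: G-R = 15 → P
  i=27: E-H = 23 → X
  i=28: C-R = 11 → L
  i=29: K-U = 16 → Q
  i=30: F-M = 19 → T
  i=31: M-H =  5 → F
  i=32: F-B =  4 → E
  i=33: W-H = 15 → P
  i=34: C-N = 15 → P
  i=35: A-D = 23 → X
  i=36: V-K = 11 → L
  i=37: J-T = 16 → Q
  shifts repeat with period 8: EPPXLQTF

EPPXLQTF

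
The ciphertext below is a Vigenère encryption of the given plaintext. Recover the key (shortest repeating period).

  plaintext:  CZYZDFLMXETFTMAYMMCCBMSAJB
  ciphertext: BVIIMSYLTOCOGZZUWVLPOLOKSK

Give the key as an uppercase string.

  i= 0: B-C = 25 → Z
  i= 1: V-Z = 22 → W
  i= 2: I-Y = 10 → K
  i= 3: I-Z =  9 → J
  i= 4: M-D =  9 → J
  i= 5: S-F = 13 → N
  i= 6: Y-L = 13 → N
  i= 7: L-M = 25 → Z
  i= 8: T-X = 22 → W
  i= 9: O-E = 10 → K
  i=10: C-T =  9 → J
  i=11: O-F =  9 → J
  i=12: G-T = 13 → N
  i=13: Z-M = 13 → N
  i=14: Z-A = 25 → Z
  i=15: U-Y = 22 → W
  i=16: W-M = 10 → K
  i=17: V-M =  9 → J
  i=18: L-C =  9 → J
  i=19: P-C = 13 → N
  i=20: O-B = 13 → N
  i=21: L-M = 25 → Z
  i=22: O-S = 22 → W
  i=23: K-A = 10 → K
  i=24: S-J =  9 → J
  i=25: K-B =  9 → J
  shifts repeat with period 7: ZWKJJNN

ZWKJJNN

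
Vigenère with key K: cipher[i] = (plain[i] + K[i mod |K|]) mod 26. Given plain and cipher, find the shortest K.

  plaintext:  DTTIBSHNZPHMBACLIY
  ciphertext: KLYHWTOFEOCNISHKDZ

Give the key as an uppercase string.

  i= 0: K-D =  7 → H
  i= 1: L-T = 18 → S
  i= 2: Y-T =  5 → F
  i= 3: H-I = 25 → Z
  i= 4: W-B = 21 → V
  i= 5: T-S =  1 → B
  i= 6: O-H =  7 → H
  i= 7: F-N = 18 → S
  i= 8: E-Z =  5 → F
  i= 9: O-P = 25 → Z
  i=10: C-H = 21 → V
  i=11: N-M =  1 → B
  i=12: I-B =  7 → H
  i=13: S-A = 18 → S
  i=14: H-C =  5 → F
  i=15: K-L = 25 → Z
  i=16: D-I = 21 → V
  i=17: Z-Y =  1 → B
  shifts repeat with period 6: HSFZVB

HSFZVB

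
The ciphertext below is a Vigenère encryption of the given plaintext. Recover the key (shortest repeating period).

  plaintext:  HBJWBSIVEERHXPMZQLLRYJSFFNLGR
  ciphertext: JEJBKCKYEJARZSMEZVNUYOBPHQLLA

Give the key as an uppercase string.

  i= 0: J-H =  2 → C
  i= 1: E-B =  3 → D
  i= 2: J-J =  0 → A
  i= 3: B-W =  5 → F
  i= 4: K-B =  9 → J
  i= 5: C-S = 10 → K
  i= 6: K-I =  2 → C
  i= 7: Y-V =  3 → D
  i= 8: E-E =  0 → A
  i= 9: J-E =  5 → F
  i=10: A-R =  9 → J
  i=11: R-H = 10 → K
  i=12: Z-X =  2 → C
  i=13: S-P =  3 → D
  i=14: M-M =  0 → A
  i=15: E-Z =  5 → F
  i=16: Z-Q =  9 → J
  i=17: V-L = 10 → K
  i=18: N-L =  2 → C
  i=19: U-R =  3 → D
  i=20: Y-Y =  0 → A
  i=21: O-J =  5 → F
  i=22: B-S =  9 → J
  i=23: P-F = 10 → K
  i=24: H-F =  2 → C
  i=25: Q-N =  3 → D
  i=26: L-L =  0 → A
  i=27: L-G =  5 → F
  i=28: A-R =  9 → J
  shifts repeat with period 6: CDAFJK

CDAFJK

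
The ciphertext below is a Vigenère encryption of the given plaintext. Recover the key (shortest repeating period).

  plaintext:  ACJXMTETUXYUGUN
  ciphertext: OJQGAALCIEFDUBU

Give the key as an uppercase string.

  i= 0: O-A = 14 → O
  i= 1: J-C =  7 → H
  i= 2: Q-J =  7 → H
  i= 3: G-X =  9 → J
  i= 4: A-M = 14 → O
  i= 5: A-T =  7 → H
  i= 6: L-E =  7 → H
  i= 7: C-T =  9 → J
  i= 8: I-U = 14 → O
  i= 9: E-X =  7 → H
  i=10: F-Y =  7 → H
  i=11: D-U =  9 → J
  i=12: U-G = 14 → O
  i=13: B-U =  7 → H
  i=14: U-N =  7 → H
  shifts repeat with period 4: OHHJ

OHHJ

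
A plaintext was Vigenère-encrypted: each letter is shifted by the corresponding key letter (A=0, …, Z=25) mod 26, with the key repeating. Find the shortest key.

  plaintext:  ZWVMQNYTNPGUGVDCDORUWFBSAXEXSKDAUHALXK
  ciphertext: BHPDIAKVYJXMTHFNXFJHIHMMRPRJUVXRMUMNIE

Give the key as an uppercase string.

  i= 0: B-Z =  2 → C
  i= 1: H-W = 11 → L
  i= 2: P-V = 20 → U
  i= 3: D-M = 17 → R
  i= 4: I-Q = 18 → S
  i= 5: A-N = 13 → N
  i= 6: K-Y = 12 → M
  i= 7: V-T =  2 → C
  i= 8: Y-N = 11 → L
  i= 9: J-P = 20 → U
  i=10: X-G = 17 → R
  i=11: M-U = 18 → S
  i=12: T-G = 13 → N
  i=13: H-V = 12 → M
  i=14: F-D =  2 → C
  i=15: N-C = 11 → L
  i=16: X-D = 20 → U
  i=17: F-O = 17 → R
  i=18: J-R = 18 → S
  i=19: H-U = 13 → N
  i=20: I-W = 12 → M
  i=21: H-F =  2 → C
  i=22: M-B = 11 → L
  i=23: M-S = 20 → U
  i=24: R-A = 17 → R
  i=25: P-X = 18 → S
  i=26: R-E = 13 → N
  i=27: J-X = 12 → M
  i=28: U-S =  2 → C
  i=29: V-K = 11 → L
  i=30: X-D = 20 → U
  i=31: R-A = 17 → R
  i=32: M-U = 18 → S
  i=33: U-H = 13 → N
  i=34: M-A = 12 → M
  i=35: N-L =  2 → C
  i=36: I-X = 11 → L
  i=37: E-K = 20 → U
  shifts repeat with period 7: CLURSNM

CLURSNM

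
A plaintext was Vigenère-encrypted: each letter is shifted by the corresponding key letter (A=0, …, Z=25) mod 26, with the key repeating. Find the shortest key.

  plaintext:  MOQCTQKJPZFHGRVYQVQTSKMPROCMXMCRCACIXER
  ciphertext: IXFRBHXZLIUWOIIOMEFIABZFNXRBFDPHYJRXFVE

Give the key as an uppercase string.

WJPPIRNQ

  i= 0: I-M = 22 → W
  i= 1: X-O =  9 → J
  i= 2: F-Q = 15 → P
  i= 3: R-C = 15 → P
  i= 4: B-T =  8 → I
  i= 5: H-Q = 17 → R
  i= 6: X-K = 13 → N
  i= 7: Z-J = 16 → Q
  i= 8: L-P = 22 → W
  i= 9: I-Z =  9 → J
  i=10: U-F = 15 → P
  i=11: W-H = 15 → P
  i=12: O-G =  8 → I
  i=13: I-R = 17 → R
  i=14: I-V = 13 → N
  i=15: O-Y = 16 → Q
  i=16: M-Q = 22 → W
  i=17: E-V =  9 → J
  i=18: F-Q = 15 → P
  i=19: I-T = 15 → P
  i=20: A-S =  8 → I
  i=21: B-K = 17 → R
  i=22: Z-M = 13 → N
  i=23: F-P = 16 → Q
  i=24: N-R = 22 → W
  i=25: X-O =  9 → J
  i=26: R-C = 15 → P
  i=27: B-M = 15 → P
  i=28: F-X =  8 → I
  i=29: D-M = 17 → R
  i=30: P-C = 13 → N
  i=31: H-R = 16 → Q
  i=32: Y-C = 22 → W
  i=33: J-A =  9 → J
  i=34: R-C = 15 → P
  i=35: X-I = 15 → P
  i=36: F-X =  8 → I
  i=37: V-E = 17 → R
  i=38: E-R = 13 → N
  shifts repeat with period 8: WJPPIRNQ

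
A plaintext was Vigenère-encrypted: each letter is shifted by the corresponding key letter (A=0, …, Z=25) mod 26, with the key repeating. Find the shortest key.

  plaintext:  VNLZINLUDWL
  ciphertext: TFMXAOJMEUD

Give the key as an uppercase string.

YSB

  i= 0: T-V = 24 → Y
  i= 1: F-N = 18 → S
  i= 2: M-L =  1 → B
  i= 3: X-Z = 24 → Y
  i= 4: A-I = 18 → S
  i= 5: O-N =  1 → B
  i= 6: J-L = 24 → Y
  i= 7: M-U = 18 → S
  i= 8: E-D =  1 → B
  i= 9: U-W = 24 → Y
  i=10: D-L = 18 → S
  shifts repeat with period 3: YSB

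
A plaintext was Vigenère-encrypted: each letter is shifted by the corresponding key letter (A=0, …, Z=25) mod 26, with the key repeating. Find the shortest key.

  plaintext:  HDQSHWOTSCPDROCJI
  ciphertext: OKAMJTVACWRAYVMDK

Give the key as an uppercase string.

HHKUCX

  i= 0: O-H =  7 → H
  i= 1: K-D =  7 → H
  i= 2: A-Q = 10 → K
  i= 3: M-S = 20 → U
  i= 4: J-H =  2 → C
  i= 5: T-W = 23 → X
  i= 6: V-O =  7 → H
  i= 7: A-T =  7 → H
  i= 8: C-S = 10 → K
  i= 9: W-C = 20 → U
  i=10: R-P =  2 → C
  i=11: A-D = 23 → X
  i=12: Y-R =  7 → H
  i=13: V-O =  7 → H
  i=14: M-C = 10 → K
  i=15: D-J = 20 → U
  i=16: K-I =  2 → C
  shifts repeat with period 6: HHKUCX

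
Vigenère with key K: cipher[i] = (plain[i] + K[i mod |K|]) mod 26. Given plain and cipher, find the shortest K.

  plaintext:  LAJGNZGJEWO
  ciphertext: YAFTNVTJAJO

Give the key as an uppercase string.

NAW

  i= 0: Y-L = 13 → N
  i= 1: A-A =  0 → A
  i= 2: F-J = 22 → W
  i= 3: T-G = 13 → N
  i= 4: N-N =  0 → A
  i= 5: V-Z = 22 → W
  i= 6: T-G = 13 → N
  i= 7: J-J =  0 → A
  i= 8: A-E = 22 → W
  i= 9: J-W = 13 → N
  i=10: O-O =  0 → A
  shifts repeat with period 3: NAW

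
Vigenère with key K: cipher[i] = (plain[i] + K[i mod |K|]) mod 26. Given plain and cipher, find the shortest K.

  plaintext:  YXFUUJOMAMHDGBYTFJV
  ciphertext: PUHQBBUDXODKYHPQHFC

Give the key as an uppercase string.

RXCWHSG

  i= 0: P-Y = 17 → R
  i= 1: U-X = 23 → X
  i= 2: H-F =  2 → C
  i= 3: Q-U = 22 → W
  i= 4: B-U =  7 → H
  i= 5: B-J = 18 → S
  i= 6: U-O =  6 → G
  i= 7: D-M = 17 → R
  i= 8: X-A = 23 → X
  i= 9: O-M =  2 → C
  i=10: D-H = 22 → W
  i=11: K-D =  7 → H
  i=12: Y-G = 18 → S
  i=13: H-B =  6 → G
  i=14: P-Y = 17 → R
  i=15: Q-T = 23 → X
  i=16: H-F =  2 → C
  i=17: F-J = 22 → W
  i=18: C-V =  7 → H
  shifts repeat with period 7: RXCWHSG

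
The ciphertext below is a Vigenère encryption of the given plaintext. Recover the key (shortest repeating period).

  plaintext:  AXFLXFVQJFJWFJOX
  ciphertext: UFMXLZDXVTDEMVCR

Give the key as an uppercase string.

UIHMO

  i= 0: U-A = 20 → U
  i= 1: F-X =  8 → I
  i= 2: M-F =  7 → H
  i= 3: X-L = 12 → M
  i= 4: L-X = 14 → O
  i= 5: Z-F = 20 → U
  i= 6: D-V =  8 → I
  i= 7: X-Q =  7 → H
  i= 8: V-J = 12 → M
  i= 9: T-F = 14 → O
  i=10: D-J = 20 → U
  i=11: E-W =  8 → I
  i=12: M-F =  7 → H
  i=13: V-J = 12 → M
  i=14: C-O = 14 → O
  i=15: R-X = 20 → U
  shifts repeat with period 5: UIHMO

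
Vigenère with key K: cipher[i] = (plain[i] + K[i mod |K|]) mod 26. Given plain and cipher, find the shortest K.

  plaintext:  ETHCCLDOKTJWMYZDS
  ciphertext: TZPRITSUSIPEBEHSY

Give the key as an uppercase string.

PGI

  i= 0: T-E = 15 → P
  i= 1: Z-T =  6 → G
  i= 2: P-H =  8 → I
  i= 3: R-C = 15 → P
  i= 4: I-C =  6 → G
  i= 5: T-L =  8 → I
  i= 6: S-D = 15 → P
  i= 7: U-O =  6 → G
  i= 8: S-K =  8 → I
  i= 9: I-T = 15 → P
  i=10: P-J =  6 → G
  i=11: E-W =  8 → I
  i=12: B-M = 15 → P
  i=13: E-Y =  6 → G
  i=14: H-Z =  8 → I
  i=15: S-D = 15 → P
  i=16: Y-S =  6 → G
  shifts repeat with period 3: PGI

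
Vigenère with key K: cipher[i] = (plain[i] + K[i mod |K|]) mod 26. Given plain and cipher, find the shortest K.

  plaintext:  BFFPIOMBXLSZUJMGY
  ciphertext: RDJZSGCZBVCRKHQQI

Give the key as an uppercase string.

  i= 0: R-B = 16 → Q
  i= 1: D-F = 24 → Y
  i= 2: J-F =  4 → E
  i= 3: Z-P = 10 → K
  i= 4: S-I = 10 → K
  i= 5: G-O = 18 → S
  i= 6: C-M = 16 → Q
  i= 7: Z-B = 24 → Y
  i= 8: B-X =  4 → E
  i= 9: V-L = 10 → K
  i=10: C-S = 10 → K
  i=11: R-Z = 18 → S
  i=12: K-U = 16 → Q
  i=13: H-J = 24 → Y
  i=14: Q-M =  4 → E
  i=15: Q-G = 10 → K
  i=16: I-Y = 10 → K
  shifts repeat with period 6: QYEKKS

QYEKKS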